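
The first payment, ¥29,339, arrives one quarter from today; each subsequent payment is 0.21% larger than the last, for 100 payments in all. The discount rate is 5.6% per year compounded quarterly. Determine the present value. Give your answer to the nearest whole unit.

Periodic rate r = 0.056/4 per quarter; n is counted in quarters.
Growing ordinary annuity: PV = PMT₁ × [1 − ((1+g)/(1+r))^n] / (r − g) = 29,339 × [1 − ((1+0.0021)/(1+r))^100] / (r − 0.0021) = ¥1,708,265.

¥1,708,265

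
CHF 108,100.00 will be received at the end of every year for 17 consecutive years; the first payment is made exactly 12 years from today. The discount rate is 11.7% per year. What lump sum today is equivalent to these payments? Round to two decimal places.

CHF 231,860.04

Ordinary annuity of 17 payments, first payment at period 12.
Periodic rate r = 0.117 per year.
The ordinary-annuity PV formula values the stream one period before the first payment (period 11); discount that back 11 periods:
PV₀ = 108,100 × [1 − (1+r)^−17] / r × (1+r)^−11 = CHF 231,860.04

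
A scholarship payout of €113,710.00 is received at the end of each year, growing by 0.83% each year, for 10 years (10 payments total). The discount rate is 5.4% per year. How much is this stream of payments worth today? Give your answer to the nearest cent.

€890,929.67

Periodic rate r = 0.054 per year.
Growing ordinary annuity: PV = PMT₁ × [1 − ((1+g)/(1+r))^n] / (r − g) = 113,710 × [1 − ((1+0.0083)/(1+r))^10] / (r − 0.0083) = €890,929.67.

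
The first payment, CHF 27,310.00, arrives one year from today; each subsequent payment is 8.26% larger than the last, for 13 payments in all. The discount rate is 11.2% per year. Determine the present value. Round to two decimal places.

CHF 273,224.78

Periodic rate r = 0.112 per year.
Growing ordinary annuity: PV = PMT₁ × [1 − ((1+g)/(1+r))^n] / (r − g) = 27,310 × [1 − ((1+0.0826)/(1+r))^13] / (r − 0.0826) = CHF 273,224.78.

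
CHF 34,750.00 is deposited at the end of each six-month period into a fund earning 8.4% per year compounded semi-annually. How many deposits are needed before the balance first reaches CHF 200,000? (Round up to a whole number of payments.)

Periodic rate r = 0.084/2 per half-year; n is counted in half-years.
Ordinary annuity FV: 200,000 = 34,750 × [((1+r)^n − 1)/r].
(1+r)^n = 1 + 200,000 × r / 34,750, so n = ln(1 + 200,000·r/34,750) / ln(1+r) = 5.26.
Round up to a whole number of payments: n = 6.

6 payments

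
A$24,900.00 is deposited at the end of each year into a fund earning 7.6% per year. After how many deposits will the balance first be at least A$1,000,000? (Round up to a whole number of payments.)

Periodic rate r = 0.076 per year.
Ordinary annuity FV: 1,000,000 = 24,900 × [((1+r)^n − 1)/r].
(1+r)^n = 1 + 1,000,000 × r / 24,900, so n = ln(1 + 1,000,000·r/24,900) / ln(1+r) = 19.10.
Round up to a whole number of payments: n = 20.

20 payments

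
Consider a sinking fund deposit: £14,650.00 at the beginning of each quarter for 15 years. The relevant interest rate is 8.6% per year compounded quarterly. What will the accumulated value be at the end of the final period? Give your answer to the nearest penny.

£1,798,203.58

This is an annuity due: 60 deposits of £14,650.00 at the beginning of each quarter.
Periodic rate r = 0.086/4 per quarter; n is counted in quarters.
FV = PMT × [((1+r)^n − 1)/r] × (1+r) = 14,650 × [(1+r)^60 − 1] / r × (1+r) = £1,798,203.58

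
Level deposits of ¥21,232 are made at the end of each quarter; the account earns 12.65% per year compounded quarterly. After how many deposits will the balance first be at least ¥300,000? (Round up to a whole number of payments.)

Periodic rate r = 0.1265/4 per quarter; n is counted in quarters.
Ordinary annuity FV: 300,000 = 21,232 × [((1+r)^n − 1)/r].
(1+r)^n = 1 + 300,000 × r / 21,232, so n = ln(1 + 300,000·r/21,232) / ln(1+r) = 11.86.
Round up to a whole number of payments: n = 12.

12 payments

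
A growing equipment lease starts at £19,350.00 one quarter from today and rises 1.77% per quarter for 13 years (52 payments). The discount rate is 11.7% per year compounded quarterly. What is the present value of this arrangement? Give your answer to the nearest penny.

Periodic rate r = 0.117/4 per quarter; n is counted in quarters.
Growing ordinary annuity: PV = PMT₁ × [1 − ((1+g)/(1+r))^n] / (r − g) = 19,350 × [1 − ((1+0.0177)/(1+r))^52] / (r − 0.0177) = £743,698.41.

£743,698.41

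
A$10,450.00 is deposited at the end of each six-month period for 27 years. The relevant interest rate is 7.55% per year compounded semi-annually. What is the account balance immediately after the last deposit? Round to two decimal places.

A$1,770,600.99

This is an ordinary annuity: 54 deposits of A$10,450.00 at the end of each six-month period.
Periodic rate r = 0.0755/2 per half-year; n is counted in half-years.
FV = PMT × [((1+r)^n − 1)/r] = 10,450 × [(1+r)^54 − 1] / r = A$1,770,600.99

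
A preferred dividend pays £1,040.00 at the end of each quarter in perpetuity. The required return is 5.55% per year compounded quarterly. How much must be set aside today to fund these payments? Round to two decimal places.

£74,954.95

Periodic rate r = 0.0555/4 per quarter.
Level perpetuity: PV = PMT / r = 1,040 / (0.0555/4) = £74,954.95.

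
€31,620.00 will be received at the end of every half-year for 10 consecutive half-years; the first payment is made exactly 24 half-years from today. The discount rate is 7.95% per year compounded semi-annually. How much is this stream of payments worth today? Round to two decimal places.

€104,762.53

Ordinary annuity of 10 payments, first payment at period 24.
Periodic rate r = 0.0795/2 per half-year; n is counted in half-years.
The ordinary-annuity PV formula values the stream one period before the first payment (period 23); discount that back 23 periods:
PV₀ = 31,620 × [1 − (1+r)^−10] / r × (1+r)^−23 = €104,762.53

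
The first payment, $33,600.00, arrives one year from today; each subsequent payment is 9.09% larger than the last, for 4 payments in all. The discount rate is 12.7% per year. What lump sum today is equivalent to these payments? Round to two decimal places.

$113,646.10

Periodic rate r = 0.127 per year.
Growing ordinary annuity: PV = PMT₁ × [1 − ((1+g)/(1+r))^n] / (r − g) = 33,600 × [1 − ((1+0.0909)/(1+r))^4] / (r − 0.0909) = $113,646.10.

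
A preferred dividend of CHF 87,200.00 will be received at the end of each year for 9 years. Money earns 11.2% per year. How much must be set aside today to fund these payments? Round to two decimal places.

CHF 479,100.01

This is an ordinary annuity: 9 payments of CHF 87,200.00 at the end of each year.
Periodic rate r = 0.112 per year.
PV = PMT × [(1 − (1+r)^−n)/r] = 87,200 × [1 − (1+r)^−9] / r = CHF 479,100.01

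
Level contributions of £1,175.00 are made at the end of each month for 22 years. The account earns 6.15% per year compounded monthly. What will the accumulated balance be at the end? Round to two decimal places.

This is an ordinary annuity: 264 deposits of £1,175.00 at the end of each month.
Periodic rate r = 0.0615/12 per month; n is counted in months.
FV = PMT × [((1+r)^n − 1)/r] = 1,175 × [(1+r)^264 − 1] / r = £654,714.54

£654,714.54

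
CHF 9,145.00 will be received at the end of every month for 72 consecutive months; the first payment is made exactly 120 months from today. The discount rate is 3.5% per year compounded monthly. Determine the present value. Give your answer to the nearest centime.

CHF 419,399.11

Ordinary annuity of 72 payments, first payment at period 120.
Periodic rate r = 0.035/12 per month; n is counted in months.
The ordinary-annuity PV formula values the stream one period before the first payment (period 119); discount that back 119 periods:
PV₀ = 9,145 × [1 − (1+r)^−72] / r × (1+r)^−119 = CHF 419,399.11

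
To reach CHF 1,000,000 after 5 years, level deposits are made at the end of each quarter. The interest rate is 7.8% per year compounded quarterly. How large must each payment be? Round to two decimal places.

CHF 41,362.03

Level ordinary annuity; solve FV = PMT × [((1+r)^n − 1)/r] for PMT.
Periodic rate r = 0.078/4 per quarter; n is counted in quarters.
With n = 20: PMT = 1,000,000 / ([((1+r)^n − 1)/r]) = CHF 41,362.03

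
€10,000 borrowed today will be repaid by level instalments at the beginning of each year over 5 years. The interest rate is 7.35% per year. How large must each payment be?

€2,293.25

Level annuity due; solve PV = PMT × [(1 − (1+r)^−n)/r] × (1+r) for PMT.
Periodic rate r = 0.0735 per year.
With n = 5: PMT = 10,000 / ([(1 − (1+r)^−n)/r] × (1+r)) = €2,293.25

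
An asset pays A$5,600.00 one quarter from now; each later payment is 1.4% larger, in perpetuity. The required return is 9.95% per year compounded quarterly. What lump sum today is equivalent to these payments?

A$514,942.53

Periodic rate r = 0.0995/4 per quarter.
Growing perpetuity (Gordon): PV = PMT₁ / (r − g) = 5,600 / (r − 0.014) = A$514,942.53.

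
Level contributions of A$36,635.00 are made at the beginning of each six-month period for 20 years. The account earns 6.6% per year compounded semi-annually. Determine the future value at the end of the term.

A$3,055,594.62

This is an annuity due: 40 deposits of A$36,635.00 at the beginning of each six-month period.
Periodic rate r = 0.066/2 per half-year; n is counted in half-years.
FV = PMT × [((1+r)^n − 1)/r] × (1+r) = 36,635 × [(1+r)^40 − 1] / r × (1+r) = A$3,055,594.62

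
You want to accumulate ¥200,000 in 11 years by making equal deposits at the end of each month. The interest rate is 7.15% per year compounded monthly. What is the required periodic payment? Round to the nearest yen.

¥1,001

Level ordinary annuity; solve FV = PMT × [((1+r)^n − 1)/r] for PMT.
Periodic rate r = 0.0715/12 per month; n is counted in months.
With n = 132: PMT = 200,000 / ([((1+r)^n − 1)/r]) = ¥1,001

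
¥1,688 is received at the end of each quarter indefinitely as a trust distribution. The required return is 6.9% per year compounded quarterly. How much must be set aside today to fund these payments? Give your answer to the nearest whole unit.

Periodic rate r = 0.069/4 per quarter.
Level perpetuity: PV = PMT / r = 1,688 / (0.069/4) = ¥97,855.

¥97,855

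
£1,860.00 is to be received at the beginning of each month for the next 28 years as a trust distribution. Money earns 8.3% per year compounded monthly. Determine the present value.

This is an annuity due: 336 payments of £1,860.00 at the beginning of each month.
Periodic rate r = 0.083/12 per month; n is counted in months.
PV = PMT × [(1 − (1+r)^−n)/r] × (1+r) = 1,860 × [1 − (1+r)^−336] / r × (1+r) = £244,058.91

£244,058.91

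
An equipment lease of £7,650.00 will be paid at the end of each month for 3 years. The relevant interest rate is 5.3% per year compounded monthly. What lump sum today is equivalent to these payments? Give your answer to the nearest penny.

This is an ordinary annuity: 36 payments of £7,650.00 at the end of each month.
Periodic rate r = 0.053/12 per month; n is counted in months.
PV = PMT × [(1 − (1+r)^−n)/r] = 7,650 × [1 − (1+r)^−36] / r = £254,104.06

£254,104.06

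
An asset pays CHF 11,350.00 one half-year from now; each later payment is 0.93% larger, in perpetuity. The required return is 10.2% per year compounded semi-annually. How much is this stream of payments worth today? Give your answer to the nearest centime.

CHF 272,182.25

Periodic rate r = 0.102/2 per half-year.
Growing perpetuity (Gordon): PV = PMT₁ / (r − g) = 11,350 / (r − 0.0093) = CHF 272,182.25.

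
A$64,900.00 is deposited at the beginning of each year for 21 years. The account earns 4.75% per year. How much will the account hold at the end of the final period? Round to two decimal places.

This is an annuity due: 21 deposits of A$64,900.00 at the beginning of each year.
Periodic rate r = 0.0475 per year.
FV = PMT × [((1+r)^n − 1)/r] × (1+r) = 64,900 × [(1+r)^21 − 1] / r × (1+r) = A$2,361,408.16

A$2,361,408.16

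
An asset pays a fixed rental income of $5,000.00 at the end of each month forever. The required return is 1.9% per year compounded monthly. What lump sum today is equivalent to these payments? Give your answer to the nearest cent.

$3,157,894.74

Periodic rate r = 0.019/12 per month.
Level perpetuity: PV = PMT / r = 5,000 / (0.019/12) = $3,157,894.74.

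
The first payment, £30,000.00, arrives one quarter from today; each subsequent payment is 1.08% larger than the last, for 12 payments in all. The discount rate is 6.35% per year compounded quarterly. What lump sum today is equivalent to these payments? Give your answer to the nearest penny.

£344,797.74

Periodic rate r = 0.0635/4 per quarter; n is counted in quarters.
Growing ordinary annuity: PV = PMT₁ × [1 − ((1+g)/(1+r))^n] / (r − g) = 30,000 × [1 − ((1+0.0108)/(1+r))^12] / (r − 0.0108) = £344,797.74.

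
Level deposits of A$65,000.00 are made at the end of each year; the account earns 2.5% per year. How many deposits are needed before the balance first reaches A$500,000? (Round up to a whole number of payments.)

Periodic rate r = 0.025 per year.
Ordinary annuity FV: 500,000 = 65,000 × [((1+r)^n − 1)/r].
(1+r)^n = 1 + 500,000 × r / 65,000, so n = ln(1 + 500,000·r/65,000) / ln(1+r) = 7.12.
Round up to a whole number of payments: n = 8.

8 payments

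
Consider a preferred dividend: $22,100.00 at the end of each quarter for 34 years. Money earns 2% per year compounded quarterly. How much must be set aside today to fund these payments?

This is an ordinary annuity: 136 payments of $22,100.00 at the end of each quarter.
Periodic rate r = 0.02/4 per quarter; n is counted in quarters.
PV = PMT × [(1 − (1+r)^−n)/r] = 22,100 × [1 − (1+r)^−136] / r = $2,176,955.60

$2,176,955.60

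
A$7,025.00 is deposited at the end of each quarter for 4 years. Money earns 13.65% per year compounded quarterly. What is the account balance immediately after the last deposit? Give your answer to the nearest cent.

A$146,301.01

This is an ordinary annuity: 16 deposits of A$7,025.00 at the end of each quarter.
Periodic rate r = 0.1365/4 per quarter; n is counted in quarters.
FV = PMT × [((1+r)^n − 1)/r] = 7,025 × [(1+r)^16 − 1] / r = A$146,301.01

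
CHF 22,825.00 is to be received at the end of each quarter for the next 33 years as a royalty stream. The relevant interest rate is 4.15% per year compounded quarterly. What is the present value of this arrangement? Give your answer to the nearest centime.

CHF 1,636,724.89

This is an ordinary annuity: 132 payments of CHF 22,825.00 at the end of each quarter.
Periodic rate r = 0.0415/4 per quarter; n is counted in quarters.
PV = PMT × [(1 − (1+r)^−n)/r] = 22,825 × [1 − (1+r)^−132] / r = CHF 1,636,724.89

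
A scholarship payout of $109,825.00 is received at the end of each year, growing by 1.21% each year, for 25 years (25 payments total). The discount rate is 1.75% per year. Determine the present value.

$2,533,346.36

Periodic rate r = 0.0175 per year.
Growing ordinary annuity: PV = PMT₁ × [1 − ((1+g)/(1+r))^n] / (r − g) = 109,825 × [1 − ((1+0.0121)/(1+r))^25] / (r − 0.0121) = $2,533,346.36.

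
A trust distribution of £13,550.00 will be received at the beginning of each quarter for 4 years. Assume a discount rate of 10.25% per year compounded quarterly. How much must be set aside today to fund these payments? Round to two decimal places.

£180,548.91

This is an annuity due: 16 payments of £13,550.00 at the beginning of each quarter.
Periodic rate r = 0.1025/4 per quarter; n is counted in quarters.
PV = PMT × [(1 − (1+r)^−n)/r] × (1+r) = 13,550 × [1 − (1+r)^−16] / r × (1+r) = £180,548.91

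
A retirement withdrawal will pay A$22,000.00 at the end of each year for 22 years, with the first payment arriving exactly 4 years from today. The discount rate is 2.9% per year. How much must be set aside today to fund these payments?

A$325,043.76

Ordinary annuity of 22 payments, first payment at period 4.
Periodic rate r = 0.029 per year.
The ordinary-annuity PV formula values the stream one period before the first payment (period 3); discount that back 3 periods:
PV₀ = 22,000 × [1 − (1+r)^−22] / r × (1+r)^−3 = A$325,043.76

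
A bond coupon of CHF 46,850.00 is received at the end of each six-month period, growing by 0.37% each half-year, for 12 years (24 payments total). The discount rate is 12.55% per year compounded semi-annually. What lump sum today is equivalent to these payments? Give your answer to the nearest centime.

CHF 592,191.18

Periodic rate r = 0.1255/2 per half-year; n is counted in half-years.
Growing ordinary annuity: PV = PMT₁ × [1 − ((1+g)/(1+r))^n] / (r − g) = 46,850 × [1 − ((1+0.0037)/(1+r))^24] / (r − 0.0037) = CHF 592,191.18.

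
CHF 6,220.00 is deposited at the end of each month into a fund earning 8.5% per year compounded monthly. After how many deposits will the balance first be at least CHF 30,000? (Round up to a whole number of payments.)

5 payments

Periodic rate r = 0.085/12 per month; n is counted in months.
Ordinary annuity FV: 30,000 = 6,220 × [((1+r)^n − 1)/r].
(1+r)^n = 1 + 30,000 × r / 6,220, so n = ln(1 + 30,000·r/6,220) / ln(1+r) = 4.76.
Round up to a whole number of payments: n = 5.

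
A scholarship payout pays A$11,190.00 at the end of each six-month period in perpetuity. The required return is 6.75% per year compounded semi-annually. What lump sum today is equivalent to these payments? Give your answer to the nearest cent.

Periodic rate r = 0.0675/2 per half-year.
Level perpetuity: PV = PMT / r = 11,190 / (0.0675/2) = A$331,555.56.

A$331,555.56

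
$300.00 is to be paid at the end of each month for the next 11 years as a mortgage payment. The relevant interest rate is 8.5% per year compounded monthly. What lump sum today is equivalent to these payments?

$25,670.88

This is an ordinary annuity: 132 payments of $300.00 at the end of each month.
Periodic rate r = 0.085/12 per month; n is counted in months.
PV = PMT × [(1 − (1+r)^−n)/r] = 300 × [1 − (1+r)^−132] / r = $25,670.88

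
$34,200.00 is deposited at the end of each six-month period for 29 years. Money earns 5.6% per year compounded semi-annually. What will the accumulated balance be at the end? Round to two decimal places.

This is an ordinary annuity: 58 deposits of $34,200.00 at the end of each six-month period.
Periodic rate r = 0.056/2 per half-year; n is counted in half-years.
FV = PMT × [((1+r)^n − 1)/r] = 34,200 × [(1+r)^58 − 1] / r = $4,838,517.02

$4,838,517.02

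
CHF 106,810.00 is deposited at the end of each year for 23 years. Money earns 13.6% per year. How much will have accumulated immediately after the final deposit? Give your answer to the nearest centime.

CHF 13,964,041.68

This is an ordinary annuity: 23 deposits of CHF 106,810.00 at the end of each year.
Periodic rate r = 0.136 per year.
FV = PMT × [((1+r)^n − 1)/r] = 106,810 × [(1+r)^23 − 1] / r = CHF 13,964,041.68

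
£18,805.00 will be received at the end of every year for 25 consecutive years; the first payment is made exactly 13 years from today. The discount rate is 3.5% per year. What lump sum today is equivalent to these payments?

Ordinary annuity of 25 payments, first payment at period 13.
Periodic rate r = 0.035 per year.
The ordinary-annuity PV formula values the stream one period before the first payment (period 12); discount that back 12 periods:
PV₀ = 18,805 × [1 − (1+r)^−25] / r × (1+r)^−12 = £205,109.73

£205,109.73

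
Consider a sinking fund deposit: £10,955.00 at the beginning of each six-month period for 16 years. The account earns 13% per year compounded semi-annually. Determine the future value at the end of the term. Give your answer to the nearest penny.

This is an annuity due: 32 deposits of £10,955.00 at the beginning of each six-month period.
Periodic rate r = 0.13/2 per half-year; n is counted in half-years.
FV = PMT × [((1+r)^n − 1)/r] × (1+r) = 10,955 × [(1+r)^32 − 1] / r × (1+r) = £1,167,098.70

£1,167,098.70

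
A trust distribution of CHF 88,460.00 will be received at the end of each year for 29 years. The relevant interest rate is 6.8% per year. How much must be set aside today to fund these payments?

CHF 1,107,831.51

This is an ordinary annuity: 29 payments of CHF 88,460.00 at the end of each year.
Periodic rate r = 0.068 per year.
PV = PMT × [(1 − (1+r)^−n)/r] = 88,460 × [1 − (1+r)^−29] / r = CHF 1,107,831.51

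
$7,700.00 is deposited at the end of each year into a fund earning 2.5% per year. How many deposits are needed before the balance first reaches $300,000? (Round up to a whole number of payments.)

Periodic rate r = 0.025 per year.
Ordinary annuity FV: 300,000 = 7,700 × [((1+r)^n − 1)/r].
(1+r)^n = 1 + 300,000 × r / 7,700, so n = ln(1 + 300,000·r/7,700) / ln(1+r) = 27.54.
Round up to a whole number of payments: n = 28.

28 payments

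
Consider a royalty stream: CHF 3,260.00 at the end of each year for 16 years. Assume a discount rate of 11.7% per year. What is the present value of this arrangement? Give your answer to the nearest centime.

This is an ordinary annuity: 16 payments of CHF 3,260.00 at the end of each year.
Periodic rate r = 0.117 per year.
PV = PMT × [(1 − (1+r)^−n)/r] = 3,260 × [1 − (1+r)^−16] / r = CHF 23,118.85

CHF 23,118.85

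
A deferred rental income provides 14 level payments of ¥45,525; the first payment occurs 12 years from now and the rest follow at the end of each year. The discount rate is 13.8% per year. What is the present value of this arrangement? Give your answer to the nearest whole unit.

¥66,554

Ordinary annuity of 14 payments, first payment at period 12.
Periodic rate r = 0.138 per year.
The ordinary-annuity PV formula values the stream one period before the first payment (period 11); discount that back 11 periods:
PV₀ = 45,525 × [1 − (1+r)^−14] / r × (1+r)^−11 = ¥66,554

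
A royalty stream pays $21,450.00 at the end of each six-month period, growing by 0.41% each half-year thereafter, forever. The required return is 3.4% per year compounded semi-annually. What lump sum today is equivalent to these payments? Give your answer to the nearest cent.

Periodic rate r = 0.034/2 per half-year.
Growing perpetuity (Gordon): PV = PMT₁ / (r − g) = 21,450 / (r − 0.0041) = $1,662,790.70.

$1,662,790.70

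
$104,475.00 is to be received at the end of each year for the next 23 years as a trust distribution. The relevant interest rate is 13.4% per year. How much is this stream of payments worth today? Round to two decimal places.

$736,431.98

This is an ordinary annuity: 23 payments of $104,475.00 at the end of each year.
Periodic rate r = 0.134 per year.
PV = PMT × [(1 − (1+r)^−n)/r] = 104,475 × [1 − (1+r)^−23] / r = $736,431.98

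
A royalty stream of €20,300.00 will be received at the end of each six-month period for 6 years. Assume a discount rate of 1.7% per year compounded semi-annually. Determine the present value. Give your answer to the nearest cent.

This is an ordinary annuity: 12 payments of €20,300.00 at the end of each six-month period.
Periodic rate r = 0.017/2 per half-year; n is counted in half-years.
PV = PMT × [(1 − (1+r)^−n)/r] = 20,300 × [1 − (1+r)^−12] / r = €230,658.40

€230,658.40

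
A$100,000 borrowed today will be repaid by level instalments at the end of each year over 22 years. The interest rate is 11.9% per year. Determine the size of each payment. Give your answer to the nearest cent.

Level ordinary annuity; solve PV = PMT × [(1 − (1+r)^−n)/r] for PMT.
Periodic rate r = 0.119 per year.
With n = 22: PMT = 100,000 / ([(1 − (1+r)^−n)/r]) = A$12,995.28

A$12,995.28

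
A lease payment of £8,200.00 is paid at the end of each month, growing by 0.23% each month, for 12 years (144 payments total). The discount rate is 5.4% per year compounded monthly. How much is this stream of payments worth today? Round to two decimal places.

Periodic rate r = 0.054/12 per month; n is counted in months.
Growing ordinary annuity: PV = PMT₁ × [1 − ((1+g)/(1+r))^n] / (r − g) = 8,200 × [1 − ((1+0.0023)/(1+r))^144] / (r − 0.0023) = £1,009,126.44.

£1,009,126.44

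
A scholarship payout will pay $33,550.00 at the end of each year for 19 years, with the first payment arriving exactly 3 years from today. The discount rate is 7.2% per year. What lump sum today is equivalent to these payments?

$297,270.42

Ordinary annuity of 19 payments, first payment at period 3.
Periodic rate r = 0.072 per year.
The ordinary-annuity PV formula values the stream one period before the first payment (period 2); discount that back 2 periods:
PV₀ = 33,550 × [1 − (1+r)^−19] / r × (1+r)^−2 = $297,270.42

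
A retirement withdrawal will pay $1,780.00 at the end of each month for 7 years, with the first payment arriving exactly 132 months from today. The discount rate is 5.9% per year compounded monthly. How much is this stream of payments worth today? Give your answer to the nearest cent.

$64,298.74

Ordinary annuity of 84 payments, first payment at period 132.
Periodic rate r = 0.059/12 per month; n is counted in months.
The ordinary-annuity PV formula values the stream one period before the first payment (period 131); discount that back 131 periods:
PV₀ = 1,780 × [1 − (1+r)^−84] / r × (1+r)^−131 = $64,298.74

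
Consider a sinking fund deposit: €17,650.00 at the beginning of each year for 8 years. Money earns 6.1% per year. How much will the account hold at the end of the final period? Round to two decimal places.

€186,013.01

This is an annuity due: 8 deposits of €17,650.00 at the beginning of each year.
Periodic rate r = 0.061 per year.
FV = PMT × [((1+r)^n − 1)/r] × (1+r) = 17,650 × [(1+r)^8 − 1] / r × (1+r) = €186,013.01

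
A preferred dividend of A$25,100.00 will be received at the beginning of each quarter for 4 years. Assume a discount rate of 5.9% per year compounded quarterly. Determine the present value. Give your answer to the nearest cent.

A$360,653.05

This is an annuity due: 16 payments of A$25,100.00 at the beginning of each quarter.
Periodic rate r = 0.059/4 per quarter; n is counted in quarters.
PV = PMT × [(1 − (1+r)^−n)/r] × (1+r) = 25,100 × [1 − (1+r)^−16] / r × (1+r) = A$360,653.05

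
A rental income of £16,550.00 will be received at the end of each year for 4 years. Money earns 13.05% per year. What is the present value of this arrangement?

£49,176.40

This is an ordinary annuity: 4 payments of £16,550.00 at the end of each year.
Periodic rate r = 0.1305 per year.
PV = PMT × [(1 − (1+r)^−n)/r] = 16,550 × [1 − (1+r)^−4] / r = £49,176.40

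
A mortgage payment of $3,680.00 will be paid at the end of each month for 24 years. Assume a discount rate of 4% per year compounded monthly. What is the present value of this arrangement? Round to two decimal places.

$680,610.87

This is an ordinary annuity: 288 payments of $3,680.00 at the end of each month.
Periodic rate r = 0.04/12 per month; n is counted in months.
PV = PMT × [(1 − (1+r)^−n)/r] = 3,680 × [1 − (1+r)^−288] / r = $680,610.87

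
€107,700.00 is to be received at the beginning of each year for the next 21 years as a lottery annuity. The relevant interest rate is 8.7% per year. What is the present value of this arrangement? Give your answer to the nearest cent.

This is an annuity due: 21 payments of €107,700.00 at the beginning of each year.
Periodic rate r = 0.087 per year.
PV = PMT × [(1 − (1+r)^−n)/r] × (1+r) = 107,700 × [1 − (1+r)^−21] / r × (1+r) = €1,112,228.50

€1,112,228.50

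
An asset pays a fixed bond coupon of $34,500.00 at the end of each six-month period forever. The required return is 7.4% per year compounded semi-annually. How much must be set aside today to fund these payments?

Periodic rate r = 0.074/2 per half-year.
Level perpetuity: PV = PMT / r = 34,500 / (0.074/2) = $932,432.43.

$932,432.43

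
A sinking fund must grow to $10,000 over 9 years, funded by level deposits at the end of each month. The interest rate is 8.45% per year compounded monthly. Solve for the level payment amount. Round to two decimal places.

Level ordinary annuity; solve FV = PMT × [((1+r)^n − 1)/r] for PMT.
Periodic rate r = 0.0845/12 per month; n is counted in months.
With n = 108: PMT = 10,000 / ([((1+r)^n − 1)/r]) = $62.11

$62.11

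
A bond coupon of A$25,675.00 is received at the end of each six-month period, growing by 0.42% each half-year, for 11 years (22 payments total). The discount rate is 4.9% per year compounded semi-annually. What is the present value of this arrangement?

A$450,456.62

Periodic rate r = 0.049/2 per half-year; n is counted in half-years.
Growing ordinary annuity: PV = PMT₁ × [1 − ((1+g)/(1+r))^n] / (r − g) = 25,675 × [1 − ((1+0.0042)/(1+r))^22] / (r − 0.0042) = A$450,456.62.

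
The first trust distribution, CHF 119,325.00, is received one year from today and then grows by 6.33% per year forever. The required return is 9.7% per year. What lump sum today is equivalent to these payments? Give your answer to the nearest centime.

Periodic rate r = 0.097 per year.
Growing perpetuity (Gordon): PV = PMT₁ / (r − g) = 119,325 / (r − 0.0633) = CHF 3,540,801.19.

CHF 3,540,801.19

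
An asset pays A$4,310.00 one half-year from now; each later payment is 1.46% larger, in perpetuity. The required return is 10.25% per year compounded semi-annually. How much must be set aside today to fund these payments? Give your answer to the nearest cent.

Periodic rate r = 0.1025/2 per half-year.
Growing perpetuity (Gordon): PV = PMT₁ / (r − g) = 4,310 / (r − 0.0146) = A$117,598.91.

A$117,598.91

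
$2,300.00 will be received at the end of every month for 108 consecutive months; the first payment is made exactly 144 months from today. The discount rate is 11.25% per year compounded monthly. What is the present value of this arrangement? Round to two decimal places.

Ordinary annuity of 108 payments, first payment at period 144.
Periodic rate r = 0.1125/12 per month; n is counted in months.
The ordinary-annuity PV formula values the stream one period before the first payment (period 143); discount that back 143 periods:
PV₀ = 2,300 × [1 − (1+r)^−108] / r × (1+r)^−143 = $41,020.21

$41,020.21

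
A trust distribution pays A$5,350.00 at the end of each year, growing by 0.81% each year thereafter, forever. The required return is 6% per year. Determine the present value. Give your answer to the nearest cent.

Periodic rate r = 0.06 per year.
Growing perpetuity (Gordon): PV = PMT₁ / (r − g) = 5,350 / (r − 0.0081) = A$103,082.85.

A$103,082.85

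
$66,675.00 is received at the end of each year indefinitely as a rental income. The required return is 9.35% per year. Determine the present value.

$713,101.60

Periodic rate r = 0.0935 per year.
Level perpetuity: PV = PMT / r = 66,675 / (0.0935) = $713,101.60.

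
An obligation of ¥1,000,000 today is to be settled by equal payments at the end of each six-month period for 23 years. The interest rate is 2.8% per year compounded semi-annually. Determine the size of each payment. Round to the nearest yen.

Level ordinary annuity; solve PV = PMT × [(1 − (1+r)^−n)/r] for PMT.
Periodic rate r = 0.028/2 per half-year; n is counted in half-years.
With n = 46: PMT = 1,000,000 / ([(1 − (1+r)^−n)/r]) = ¥29,632

¥29,632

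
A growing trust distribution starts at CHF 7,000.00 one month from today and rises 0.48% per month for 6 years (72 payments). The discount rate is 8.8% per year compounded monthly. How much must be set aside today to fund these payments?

Periodic rate r = 0.088/12 per month; n is counted in months.
Growing ordinary annuity: PV = PMT₁ × [1 − ((1+g)/(1+r))^n] / (r − g) = 7,000 × [1 − ((1+0.0048)/(1+r))^72] / (r − 0.0048) = CHF 458,173.33.

CHF 458,173.33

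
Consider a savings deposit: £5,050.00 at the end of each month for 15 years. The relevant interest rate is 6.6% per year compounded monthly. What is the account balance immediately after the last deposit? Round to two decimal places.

This is an ordinary annuity: 180 deposits of £5,050.00 at the end of each month.
Periodic rate r = 0.066/12 per month; n is counted in months.
FV = PMT × [((1+r)^n − 1)/r] = 5,050 × [(1+r)^180 − 1] / r = £1,546,166.98

£1,546,166.98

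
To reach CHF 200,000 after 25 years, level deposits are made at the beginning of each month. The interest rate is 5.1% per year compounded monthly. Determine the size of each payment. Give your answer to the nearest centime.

CHF 329.46

Level annuity due; solve FV = PMT × [((1+r)^n − 1)/r] × (1+r) for PMT.
Periodic rate r = 0.051/12 per month; n is counted in months.
With n = 300: PMT = 200,000 / ([((1+r)^n − 1)/r] × (1+r)) = CHF 329.46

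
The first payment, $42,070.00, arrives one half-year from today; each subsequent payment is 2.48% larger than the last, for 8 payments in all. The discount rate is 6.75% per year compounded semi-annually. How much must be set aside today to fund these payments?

Periodic rate r = 0.0675/2 per half-year; n is counted in half-years.
Growing ordinary annuity: PV = PMT₁ × [1 − ((1+g)/(1+r))^n] / (r − g) = 42,070 × [1 − ((1+0.0248)/(1+r))^8] / (r − 0.0248) = $315,875.36.

$315,875.36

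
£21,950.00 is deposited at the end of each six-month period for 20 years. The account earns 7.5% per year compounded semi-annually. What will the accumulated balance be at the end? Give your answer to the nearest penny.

This is an ordinary annuity: 40 deposits of £21,950.00 at the end of each six-month period.
Periodic rate r = 0.075/2 per half-year; n is counted in half-years.
FV = PMT × [((1+r)^n − 1)/r] = 21,950 × [(1+r)^40 − 1] / r = £1,966,941.70

£1,966,941.70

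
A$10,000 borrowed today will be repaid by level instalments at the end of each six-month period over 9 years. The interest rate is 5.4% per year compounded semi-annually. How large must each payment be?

Level ordinary annuity; solve PV = PMT × [(1 − (1+r)^−n)/r] for PMT.
Periodic rate r = 0.054/2 per half-year; n is counted in half-years.
With n = 18: PMT = 10,000 / ([(1 − (1+r)^−n)/r]) = A$708.77

A$708.77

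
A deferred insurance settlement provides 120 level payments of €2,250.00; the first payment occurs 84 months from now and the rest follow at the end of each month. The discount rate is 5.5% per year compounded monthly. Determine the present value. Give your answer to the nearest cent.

€141,844.41

Ordinary annuity of 120 payments, first payment at period 84.
Periodic rate r = 0.055/12 per month; n is counted in months.
The ordinary-annuity PV formula values the stream one period before the first payment (period 83); discount that back 83 periods:
PV₀ = 2,250 × [1 − (1+r)^−120] / r × (1+r)^−83 = €141,844.41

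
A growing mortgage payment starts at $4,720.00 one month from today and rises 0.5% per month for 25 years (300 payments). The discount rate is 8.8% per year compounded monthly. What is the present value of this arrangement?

$1,014,017.46

Periodic rate r = 0.088/12 per month; n is counted in months.
Growing ordinary annuity: PV = PMT₁ × [1 − ((1+g)/(1+r))^n] / (r − g) = 4,720 × [1 − ((1+0.005)/(1+r))^300] / (r − 0.005) = $1,014,017.46.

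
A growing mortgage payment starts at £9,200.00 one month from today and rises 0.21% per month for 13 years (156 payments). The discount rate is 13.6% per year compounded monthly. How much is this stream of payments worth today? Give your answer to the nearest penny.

Periodic rate r = 0.136/12 per month; n is counted in months.
Growing ordinary annuity: PV = PMT₁ × [1 − ((1+g)/(1+r))^n] / (r − g) = 9,200 × [1 − ((1+0.0021)/(1+r))^156] / (r − 0.0021) = £758,135.55.

£758,135.55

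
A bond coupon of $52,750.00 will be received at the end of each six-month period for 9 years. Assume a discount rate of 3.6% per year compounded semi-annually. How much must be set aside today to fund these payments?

This is an ordinary annuity: 18 payments of $52,750.00 at the end of each six-month period.
Periodic rate r = 0.036/2 per half-year; n is counted in half-years.
PV = PMT × [(1 − (1+r)^−n)/r] = 52,750 × [1 − (1+r)^−18] / r = $804,914.38

$804,914.38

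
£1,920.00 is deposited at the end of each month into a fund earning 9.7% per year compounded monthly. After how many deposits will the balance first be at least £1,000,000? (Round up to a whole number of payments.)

206 payments

Periodic rate r = 0.097/12 per month; n is counted in months.
Ordinary annuity FV: 1,000,000 = 1,920 × [((1+r)^n − 1)/r].
(1+r)^n = 1 + 1,000,000 × r / 1,920, so n = ln(1 + 1,000,000·r/1,920) / ln(1+r) = 205.02.
Round up to a whole number of payments: n = 206.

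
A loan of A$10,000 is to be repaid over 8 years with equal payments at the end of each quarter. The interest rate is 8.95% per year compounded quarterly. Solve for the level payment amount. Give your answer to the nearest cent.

Level ordinary annuity; solve PV = PMT × [(1 − (1+r)^−n)/r] for PMT.
Periodic rate r = 0.0895/4 per quarter; n is counted in quarters.
With n = 32: PMT = 10,000 / ([(1 − (1+r)^−n)/r]) = A$440.95

A$440.95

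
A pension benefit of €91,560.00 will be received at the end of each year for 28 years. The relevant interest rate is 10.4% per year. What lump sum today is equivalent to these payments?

This is an ordinary annuity: 28 payments of €91,560.00 at the end of each year.
Periodic rate r = 0.104 per year.
PV = PMT × [(1 − (1+r)^−n)/r] = 91,560 × [1 − (1+r)^−28] / r = €825,235.52

€825,235.52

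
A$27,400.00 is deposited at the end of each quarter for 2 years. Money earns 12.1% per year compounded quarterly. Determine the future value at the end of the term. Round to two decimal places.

A$243,866.27

This is an ordinary annuity: 8 deposits of A$27,400.00 at the end of each quarter.
Periodic rate r = 0.121/4 per quarter; n is counted in quarters.
FV = PMT × [((1+r)^n − 1)/r] = 27,400 × [(1+r)^8 − 1] / r = A$243,866.27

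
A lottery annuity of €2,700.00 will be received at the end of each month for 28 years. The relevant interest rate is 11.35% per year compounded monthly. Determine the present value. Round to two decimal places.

€273,388.66

This is an ordinary annuity: 336 payments of €2,700.00 at the end of each month.
Periodic rate r = 0.1135/12 per month; n is counted in months.
PV = PMT × [(1 − (1+r)^−n)/r] = 2,700 × [1 − (1+r)^−336] / r = €273,388.66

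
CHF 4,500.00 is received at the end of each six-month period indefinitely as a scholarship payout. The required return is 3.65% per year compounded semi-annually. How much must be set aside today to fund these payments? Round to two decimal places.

Periodic rate r = 0.0365/2 per half-year.
Level perpetuity: PV = PMT / r = 4,500 / (0.0365/2) = CHF 246,575.34.

CHF 246,575.34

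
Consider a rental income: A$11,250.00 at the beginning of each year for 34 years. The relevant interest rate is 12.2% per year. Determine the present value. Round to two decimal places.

This is an annuity due: 34 payments of A$11,250.00 at the beginning of each year.
Periodic rate r = 0.122 per year.
PV = PMT × [(1 − (1+r)^−n)/r] × (1+r) = 11,250 × [1 − (1+r)^−34] / r × (1+r) = A$101,397.60

A$101,397.60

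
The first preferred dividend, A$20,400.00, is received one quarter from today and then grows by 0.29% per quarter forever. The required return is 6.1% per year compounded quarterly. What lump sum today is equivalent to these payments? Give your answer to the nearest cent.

A$1,651,821.86

Periodic rate r = 0.061/4 per quarter.
Growing perpetuity (Gordon): PV = PMT₁ / (r − g) = 20,400 / (r − 0.0029) = A$1,651,821.86.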